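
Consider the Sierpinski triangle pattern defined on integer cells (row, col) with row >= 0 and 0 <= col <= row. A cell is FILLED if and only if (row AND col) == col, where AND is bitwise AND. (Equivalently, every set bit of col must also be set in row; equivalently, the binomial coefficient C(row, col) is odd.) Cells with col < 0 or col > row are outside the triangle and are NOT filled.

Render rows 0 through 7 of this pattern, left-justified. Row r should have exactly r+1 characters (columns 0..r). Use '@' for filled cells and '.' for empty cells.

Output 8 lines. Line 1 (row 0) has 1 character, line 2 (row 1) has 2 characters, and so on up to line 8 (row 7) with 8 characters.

Answer: @
@@
@.@
@@@@
@...@
@@..@@
@.@.@.@
@@@@@@@@

Derivation:
r0=0: @
r1=1: @@
r2=10: @.@
r3=11: @@@@
r4=100: @...@
r5=101: @@..@@
r6=110: @.@.@.@
r7=111: @@@@@@@@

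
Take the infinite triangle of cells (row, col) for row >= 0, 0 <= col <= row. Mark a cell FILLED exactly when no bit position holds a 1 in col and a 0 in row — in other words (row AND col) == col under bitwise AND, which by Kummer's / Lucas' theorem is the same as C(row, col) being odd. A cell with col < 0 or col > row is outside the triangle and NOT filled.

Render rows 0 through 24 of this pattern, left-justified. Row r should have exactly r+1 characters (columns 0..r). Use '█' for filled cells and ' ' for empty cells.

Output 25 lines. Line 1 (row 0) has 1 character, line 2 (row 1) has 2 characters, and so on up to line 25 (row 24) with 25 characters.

r0=0: █
r1=1: ██
r2=10: █ █
r3=11: ████
r4=100: █   █
r5=101: ██  ██
r6=110: █ █ █ █
r7=111: ████████
r8=1000: █       █
r9=1001: ██      ██
r10=1010: █ █     █ █
r11=1011: ████    ████
r12=1100: █   █   █   █
r13=1101: ██  ██  ██  ██
r14=1110: █ █ █ █ █ █ █ █
r15=1111: ████████████████
r16=10000: █               █
r17=10001: ██              ██
r18=10010: █ █             █ █
r19=10011: ████            ████
r20=10100: █   █           █   █
r21=10101: ██  ██          ██  ██
r22=10110: █ █ █ █         █ █ █ █
r23=10111: ████████        ████████
r24=11000: █       █       █       █

Answer: █
██
█ █
████
█   █
██  ██
█ █ █ █
████████
█       █
██      ██
█ █     █ █
████    ████
█   █   █   █
██  ██  ██  ██
█ █ █ █ █ █ █ █
████████████████
█               █
██              ██
█ █             █ █
████            ████
█   █           █   █
██  ██          ██  ██
█ █ █ █         █ █ █ █
████████        ████████
█       █       █       █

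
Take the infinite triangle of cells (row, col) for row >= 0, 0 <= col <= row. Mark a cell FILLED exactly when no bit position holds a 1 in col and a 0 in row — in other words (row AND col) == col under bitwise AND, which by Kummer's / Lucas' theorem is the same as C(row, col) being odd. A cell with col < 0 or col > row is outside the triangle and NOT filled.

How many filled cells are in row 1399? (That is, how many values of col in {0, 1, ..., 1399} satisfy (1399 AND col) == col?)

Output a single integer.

Answer: 256

Derivation:
1399 in binary = 10101110111
popcount(1399) = number of 1-bits in 10101110111 = 8
A col c satisfies (1399 AND c) == c iff every set bit of c is also set in 1399; each of the 8 set bits of 1399 can independently be on or off in c.
count = 2^8 = 256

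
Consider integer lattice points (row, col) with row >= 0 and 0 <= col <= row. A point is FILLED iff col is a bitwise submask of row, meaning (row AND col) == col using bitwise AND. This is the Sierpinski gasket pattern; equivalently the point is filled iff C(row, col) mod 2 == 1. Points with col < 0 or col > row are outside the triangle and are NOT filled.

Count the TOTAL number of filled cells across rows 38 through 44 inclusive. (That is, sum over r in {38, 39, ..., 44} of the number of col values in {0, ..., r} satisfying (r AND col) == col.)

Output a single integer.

r38=100110 pc3: +8 =8
r39=100111 pc4: +16 =24
r40=101000 pc2: +4 =28
r41=101001 pc3: +8 =36
r42=101010 pc3: +8 =44
r43=101011 pc4: +16 =60
r44=101100 pc3: +8 =68

Answer: 68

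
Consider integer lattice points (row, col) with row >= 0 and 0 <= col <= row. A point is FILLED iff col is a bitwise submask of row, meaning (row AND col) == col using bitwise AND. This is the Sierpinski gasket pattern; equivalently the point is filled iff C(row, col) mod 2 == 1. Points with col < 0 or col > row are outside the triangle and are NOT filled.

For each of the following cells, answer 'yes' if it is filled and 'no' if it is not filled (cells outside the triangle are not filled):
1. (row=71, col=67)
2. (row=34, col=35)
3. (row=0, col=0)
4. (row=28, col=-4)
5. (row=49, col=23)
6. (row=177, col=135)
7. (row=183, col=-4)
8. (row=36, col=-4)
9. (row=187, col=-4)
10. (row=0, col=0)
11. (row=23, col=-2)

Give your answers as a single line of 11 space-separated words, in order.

(71,67): row=0b1000111, col=0b1000011, row AND col = 0b1000011 = 67; 67 == 67 -> filled
(34,35): col outside [0, 34] -> not filled
(0,0): row=0b0, col=0b0, row AND col = 0b0 = 0; 0 == 0 -> filled
(28,-4): col outside [0, 28] -> not filled
(49,23): row=0b110001, col=0b10111, row AND col = 0b10001 = 17; 17 != 23 -> empty
(177,135): row=0b10110001, col=0b10000111, row AND col = 0b10000001 = 129; 129 != 135 -> empty
(183,-4): col outside [0, 183] -> not filled
(36,-4): col outside [0, 36] -> not filled
(187,-4): col outside [0, 187] -> not filled
(0,0): row=0b0, col=0b0, row AND col = 0b0 = 0; 0 == 0 -> filled
(23,-2): col outside [0, 23] -> not filled

Answer: yes no yes no no no no no no yes no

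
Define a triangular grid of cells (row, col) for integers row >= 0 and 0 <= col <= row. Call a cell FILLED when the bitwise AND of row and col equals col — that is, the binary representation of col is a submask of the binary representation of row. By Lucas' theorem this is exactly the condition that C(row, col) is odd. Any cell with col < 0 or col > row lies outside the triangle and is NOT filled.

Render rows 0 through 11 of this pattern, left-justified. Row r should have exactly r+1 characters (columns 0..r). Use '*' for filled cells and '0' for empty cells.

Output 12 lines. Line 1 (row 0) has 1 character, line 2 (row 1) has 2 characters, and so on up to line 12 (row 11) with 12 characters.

Answer: *
**
*0*
****
*000*
**00**
*0*0*0*
********
*0000000*
**000000**
*0*00000*0*
****0000****

Derivation:
r0=0: *
r1=1: **
r2=10: *0*
r3=11: ****
r4=100: *000*
r5=101: **00**
r6=110: *0*0*0*
r7=111: ********
r8=1000: *0000000*
r9=1001: **000000**
r10=1010: *0*00000*0*
r11=1011: ****0000****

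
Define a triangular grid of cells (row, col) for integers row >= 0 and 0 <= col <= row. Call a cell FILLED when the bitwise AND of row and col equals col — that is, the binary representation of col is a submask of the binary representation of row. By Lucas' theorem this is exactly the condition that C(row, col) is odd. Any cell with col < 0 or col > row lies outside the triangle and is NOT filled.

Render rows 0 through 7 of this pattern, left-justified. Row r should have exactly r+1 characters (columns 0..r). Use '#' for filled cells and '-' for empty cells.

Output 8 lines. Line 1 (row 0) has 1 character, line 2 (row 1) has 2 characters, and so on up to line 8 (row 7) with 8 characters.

Answer: #
##
#-#
####
#---#
##--##
#-#-#-#
########

Derivation:
r0=0: #
r1=1: ##
r2=10: #-#
r3=11: ####
r4=100: #---#
r5=101: ##--##
r6=110: #-#-#-#
r7=111: ########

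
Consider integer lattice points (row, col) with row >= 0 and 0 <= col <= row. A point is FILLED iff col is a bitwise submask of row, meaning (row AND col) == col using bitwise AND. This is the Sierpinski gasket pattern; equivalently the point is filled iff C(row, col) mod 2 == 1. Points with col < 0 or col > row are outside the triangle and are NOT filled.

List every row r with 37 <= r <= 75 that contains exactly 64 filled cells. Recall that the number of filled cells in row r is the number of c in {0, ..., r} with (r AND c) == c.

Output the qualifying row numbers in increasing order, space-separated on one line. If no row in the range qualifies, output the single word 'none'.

Answer: 63

Derivation:
Row r has 2^popcount(r) filled cells, so we need popcount(r) = log2(64) = 6.
Scan r = 37..75 and keep those with exactly 6 one-bits:
r=37=100101 popcount=3 -> skip
r=38=100110 popcount=3 -> skip
r=39=100111 popcount=4 -> skip
r=40=101000 popcount=2 -> skip
r=41=101001 popcount=3 -> skip
r=42=101010 popcount=3 -> skip
r=43=101011 popcount=4 -> skip
r=44=101100 popcount=3 -> skip
r=45=101101 popcount=4 -> skip
r=46=101110 popcount=4 -> skip
r=47=101111 popcount=5 -> skip
r=48=110000 popcount=2 -> skip
r=49=110001 popcount=3 -> skip
r=50=110010 popcount=3 -> skip
r=51=110011 popcount=4 -> skip
r=52=110100 popcount=3 -> skip
r=53=110101 popcount=4 -> skip
r=54=110110 popcount=4 -> skip
r=55=110111 popcount=5 -> skip
r=56=111000 popcount=3 -> skip
r=57=111001 popcount=4 -> skip
r=58=111010 popcount=4 -> skip
r=59=111011 popcount=5 -> skip
r=60=111100 popcount=4 -> skip
r=61=111101 popcount=5 -> skip
r=62=111110 popcount=5 -> skip
r=63=111111 popcount=6 -> KEEP
r=64=1000000 popcount=1 -> skip
r=65=1000001 popcount=2 -> skip
r=66=1000010 popcount=2 -> skip
r=67=1000011 popcount=3 -> skip
r=68=1000100 popcount=2 -> skip
r=69=1000101 popcount=3 -> skip
r=70=1000110 popcount=3 -> skip
r=71=1000111 popcount=4 -> skip
r=72=1001000 popcount=2 -> skip
r=73=1001001 popcount=3 -> skip
r=74=1001010 popcount=3 -> skip
r=75=1001011 popcount=4 -> skip
Kept rows: 63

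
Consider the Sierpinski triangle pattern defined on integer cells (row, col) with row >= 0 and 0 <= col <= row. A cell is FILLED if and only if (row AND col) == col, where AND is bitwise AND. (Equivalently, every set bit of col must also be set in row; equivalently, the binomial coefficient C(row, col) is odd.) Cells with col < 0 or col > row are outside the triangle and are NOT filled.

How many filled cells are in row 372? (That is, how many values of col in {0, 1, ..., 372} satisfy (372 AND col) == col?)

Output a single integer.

372 in binary = 101110100
popcount(372) = number of 1-bits in 101110100 = 5
A col c satisfies (372 AND c) == c iff every set bit of c is also set in 372; each of the 5 set bits of 372 can independently be on or off in c.
count = 2^5 = 32

Answer: 32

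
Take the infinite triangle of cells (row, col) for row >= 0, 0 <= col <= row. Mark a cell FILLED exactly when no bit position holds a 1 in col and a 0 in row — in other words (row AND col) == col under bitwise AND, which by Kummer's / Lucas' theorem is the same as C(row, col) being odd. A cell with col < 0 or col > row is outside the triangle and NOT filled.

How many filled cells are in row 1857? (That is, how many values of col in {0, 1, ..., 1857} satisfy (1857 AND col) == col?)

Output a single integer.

1857 in binary = 11101000001
popcount(1857) = number of 1-bits in 11101000001 = 5
A col c satisfies (1857 AND c) == c iff every set bit of c is also set in 1857; each of the 5 set bits of 1857 can independently be on or off in c.
count = 2^5 = 32

Answer: 32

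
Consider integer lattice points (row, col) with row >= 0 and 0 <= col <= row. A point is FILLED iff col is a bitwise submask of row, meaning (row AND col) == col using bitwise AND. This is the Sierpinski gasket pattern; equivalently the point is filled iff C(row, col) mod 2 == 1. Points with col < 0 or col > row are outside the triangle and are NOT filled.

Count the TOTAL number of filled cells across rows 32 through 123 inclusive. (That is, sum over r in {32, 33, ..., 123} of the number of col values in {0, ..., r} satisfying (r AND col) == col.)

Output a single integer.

r32=100000 pc1: +2 =2
r33=100001 pc2: +4 =6
r34=100010 pc2: +4 =10
r35=100011 pc3: +8 =18
r36=100100 pc2: +4 =22
r37=100101 pc3: +8 =30
r38=100110 pc3: +8 =38
r39=100111 pc4: +16 =54
r40=101000 pc2: +4 =58
r41=101001 pc3: +8 =66
r42=101010 pc3: +8 =74
r43=101011 pc4: +16 =90
r44=101100 pc3: +8 =98
r45=101101 pc4: +16 =114
r46=101110 pc4: +16 =130
r47=101111 pc5: +32 =162
r48=110000 pc2: +4 =166
r49=110001 pc3: +8 =174
r50=110010 pc3: +8 =182
r51=110011 pc4: +16 =198
r52=110100 pc3: +8 =206
r53=110101 pc4: +16 =222
r54=110110 pc4: +16 =238
r55=110111 pc5: +32 =270
r56=111000 pc3: +8 =278
r57=111001 pc4: +16 =294
r58=111010 pc4: +16 =310
r59=111011 pc5: +32 =342
r60=111100 pc4: +16 =358
r61=111101 pc5: +32 =390
r62=111110 pc5: +32 =422
r63=111111 pc6: +64 =486
r64=1000000 pc1: +2 =488
r65=1000001 pc2: +4 =492
r66=1000010 pc2: +4 =496
r67=1000011 pc3: +8 =504
r68=1000100 pc2: +4 =508
r69=1000101 pc3: +8 =516
r70=1000110 pc3: +8 =524
r71=1000111 pc4: +16 =540
r72=1001000 pc2: +4 =544
r73=1001001 pc3: +8 =552
r74=1001010 pc3: +8 =560
r75=1001011 pc4: +16 =576
r76=1001100 pc3: +8 =584
r77=1001101 pc4: +16 =600
r78=1001110 pc4: +16 =616
r79=1001111 pc5: +32 =648
r80=1010000 pc2: +4 =652
r81=1010001 pc3: +8 =660
r82=1010010 pc3: +8 =668
r83=1010011 pc4: +16 =684
r84=1010100 pc3: +8 =692
r85=1010101 pc4: +16 =708
r86=1010110 pc4: +16 =724
r87=1010111 pc5: +32 =756
r88=1011000 pc3: +8 =764
r89=1011001 pc4: +16 =780
r90=1011010 pc4: +16 =796
r91=1011011 pc5: +32 =828
r92=1011100 pc4: +16 =844
r93=1011101 pc5: +32 =876
r94=1011110 pc5: +32 =908
r95=1011111 pc6: +64 =972
r96=1100000 pc2: +4 =976
r97=1100001 pc3: +8 =984
r98=1100010 pc3: +8 =992
r99=1100011 pc4: +16 =1008
r100=1100100 pc3: +8 =1016
r101=1100101 pc4: +16 =1032
r102=1100110 pc4: +16 =1048
r103=1100111 pc5: +32 =1080
r104=1101000 pc3: +8 =1088
r105=1101001 pc4: +16 =1104
r106=1101010 pc4: +16 =1120
r107=1101011 pc5: +32 =1152
r108=1101100 pc4: +16 =1168
r109=1101101 pc5: +32 =1200
r110=1101110 pc5: +32 =1232
r111=1101111 pc6: +64 =1296
r112=1110000 pc3: +8 =1304
r113=1110001 pc4: +16 =1320
r114=1110010 pc4: +16 =1336
r115=1110011 pc5: +32 =1368
r116=1110100 pc4: +16 =1384
r117=1110101 pc5: +32 =1416
r118=1110110 pc5: +32 =1448
r119=1110111 pc6: +64 =1512
r120=1111000 pc4: +16 =1528
r121=1111001 pc5: +32 =1560
r122=1111010 pc5: +32 =1592
r123=1111011 pc6: +64 =1656

Answer: 1656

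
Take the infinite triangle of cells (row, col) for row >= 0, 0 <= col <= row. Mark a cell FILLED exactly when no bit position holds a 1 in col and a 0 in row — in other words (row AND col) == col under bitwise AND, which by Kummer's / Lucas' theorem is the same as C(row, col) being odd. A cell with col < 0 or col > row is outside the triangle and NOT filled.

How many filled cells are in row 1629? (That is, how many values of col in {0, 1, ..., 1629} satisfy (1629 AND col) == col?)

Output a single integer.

1629 in binary = 11001011101
popcount(1629) = number of 1-bits in 11001011101 = 7
A col c satisfies (1629 AND c) == c iff every set bit of c is also set in 1629; each of the 7 set bits of 1629 can independently be on or off in c.
count = 2^7 = 128

Answer: 128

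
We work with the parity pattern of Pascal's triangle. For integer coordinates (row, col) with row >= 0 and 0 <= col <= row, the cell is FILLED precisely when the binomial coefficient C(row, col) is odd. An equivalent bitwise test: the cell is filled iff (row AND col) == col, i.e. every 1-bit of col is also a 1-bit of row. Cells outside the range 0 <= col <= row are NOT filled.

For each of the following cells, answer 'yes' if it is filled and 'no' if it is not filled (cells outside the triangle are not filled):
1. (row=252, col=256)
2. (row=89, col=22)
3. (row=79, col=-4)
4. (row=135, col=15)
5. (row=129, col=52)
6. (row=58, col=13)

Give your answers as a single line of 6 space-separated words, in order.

Answer: no no no no no no

Derivation:
(252,256): col outside [0, 252] -> not filled
(89,22): row=0b1011001, col=0b10110, row AND col = 0b10000 = 16; 16 != 22 -> empty
(79,-4): col outside [0, 79] -> not filled
(135,15): row=0b10000111, col=0b1111, row AND col = 0b111 = 7; 7 != 15 -> empty
(129,52): row=0b10000001, col=0b110100, row AND col = 0b0 = 0; 0 != 52 -> empty
(58,13): row=0b111010, col=0b1101, row AND col = 0b1000 = 8; 8 != 13 -> empty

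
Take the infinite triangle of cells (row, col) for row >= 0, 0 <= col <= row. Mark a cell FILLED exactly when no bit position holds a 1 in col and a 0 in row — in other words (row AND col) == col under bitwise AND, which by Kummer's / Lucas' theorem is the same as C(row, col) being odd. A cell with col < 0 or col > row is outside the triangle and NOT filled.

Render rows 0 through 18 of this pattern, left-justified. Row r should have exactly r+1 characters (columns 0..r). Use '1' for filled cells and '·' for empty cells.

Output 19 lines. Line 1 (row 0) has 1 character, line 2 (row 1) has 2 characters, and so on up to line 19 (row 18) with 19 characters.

r0=0: 1
r1=1: 11
r2=10: 1·1
r3=11: 1111
r4=100: 1···1
r5=101: 11··11
r6=110: 1·1·1·1
r7=111: 11111111
r8=1000: 1·······1
r9=1001: 11······11
r10=1010: 1·1·····1·1
r11=1011: 1111····1111
r12=1100: 1···1···1···1
r13=1101: 11··11··11··11
r14=1110: 1·1·1·1·1·1·1·1
r15=1111: 1111111111111111
r16=10000: 1···············1
r17=10001: 11··············11
r18=10010: 1·1·············1·1

Answer: 1
11
1·1
1111
1···1
11··11
1·1·1·1
11111111
1·······1
11······11
1·1·····1·1
1111····1111
1···1···1···1
11··11··11··11
1·1·1·1·1·1·1·1
1111111111111111
1···············1
11··············11
1·1·············1·1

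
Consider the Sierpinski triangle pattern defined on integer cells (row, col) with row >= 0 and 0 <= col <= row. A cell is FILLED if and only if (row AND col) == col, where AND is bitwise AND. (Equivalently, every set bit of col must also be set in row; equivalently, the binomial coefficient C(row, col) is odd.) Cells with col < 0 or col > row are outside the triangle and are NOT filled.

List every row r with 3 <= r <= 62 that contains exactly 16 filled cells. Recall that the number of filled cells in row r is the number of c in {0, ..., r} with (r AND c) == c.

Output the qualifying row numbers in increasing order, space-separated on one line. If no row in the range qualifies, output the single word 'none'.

Row r has 2^popcount(r) filled cells, so we need popcount(r) = log2(16) = 4.
Scan r = 3..62 and keep those with exactly 4 one-bits:
r=3=11 popcount=2 -> skip
r=4=100 popcount=1 -> skip
r=5=101 popcount=2 -> skip
r=6=110 popcount=2 -> skip
r=7=111 popcount=3 -> skip
r=8=1000 popcount=1 -> skip
r=9=1001 popcount=2 -> skip
r=10=1010 popcount=2 -> skip
r=11=1011 popcount=3 -> skip
r=12=1100 popcount=2 -> skip
r=13=1101 popcount=3 -> skip
r=14=1110 popcount=3 -> skip
r=15=1111 popcount=4 -> KEEP
r=16=10000 popcount=1 -> skip
r=17=10001 popcount=2 -> skip
r=18=10010 popcount=2 -> skip
r=19=10011 popcount=3 -> skip
r=20=10100 popcount=2 -> skip
r=21=10101 popcount=3 -> skip
r=22=10110 popcount=3 -> skip
r=23=10111 popcount=4 -> KEEP
r=24=11000 popcount=2 -> skip
r=25=11001 popcount=3 -> skip
r=26=11010 popcount=3 -> skip
r=27=11011 popcount=4 -> KEEP
r=28=11100 popcount=3 -> skip
r=29=11101 popcount=4 -> KEEP
r=30=11110 popcount=4 -> KEEP
r=31=11111 popcount=5 -> skip
r=32=100000 popcount=1 -> skip
r=33=100001 popcount=2 -> skip
r=34=100010 popcount=2 -> skip
r=35=100011 popcount=3 -> skip
r=36=100100 popcount=2 -> skip
r=37=100101 popcount=3 -> skip
r=38=100110 popcount=3 -> skip
r=39=100111 popcount=4 -> KEEP
r=40=101000 popcount=2 -> skip
r=41=101001 popcount=3 -> skip
r=42=101010 popcount=3 -> skip
r=43=101011 popcount=4 -> KEEP
r=44=101100 popcount=3 -> skip
r=45=101101 popcount=4 -> KEEP
r=46=101110 popcount=4 -> KEEP
r=47=101111 popcount=5 -> skip
r=48=110000 popcount=2 -> skip
r=49=110001 popcount=3 -> skip
r=50=110010 popcount=3 -> skip
r=51=110011 popcount=4 -> KEEP
r=52=110100 popcount=3 -> skip
r=53=110101 popcount=4 -> KEEP
r=54=110110 popcount=4 -> KEEP
r=55=110111 popcount=5 -> skip
r=56=111000 popcount=3 -> skip
r=57=111001 popcount=4 -> KEEP
r=58=111010 popcount=4 -> KEEP
r=59=111011 popcount=5 -> skip
r=60=111100 popcount=4 -> KEEP
r=61=111101 popcount=5 -> skip
r=62=111110 popcount=5 -> skip
Kept rows: 15 23 27 29 30 39 43 45 46 51 53 54 57 58 60

Answer: 15 23 27 29 30 39 43 45 46 51 53 54 57 58 60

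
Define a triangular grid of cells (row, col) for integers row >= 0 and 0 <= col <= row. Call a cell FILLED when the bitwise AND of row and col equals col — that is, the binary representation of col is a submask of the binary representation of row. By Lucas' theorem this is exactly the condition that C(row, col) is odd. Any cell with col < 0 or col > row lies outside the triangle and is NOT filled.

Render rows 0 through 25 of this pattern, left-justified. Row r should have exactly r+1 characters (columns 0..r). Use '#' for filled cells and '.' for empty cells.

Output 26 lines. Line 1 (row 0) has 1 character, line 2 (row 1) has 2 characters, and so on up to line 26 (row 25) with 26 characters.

Answer: #
##
#.#
####
#...#
##..##
#.#.#.#
########
#.......#
##......##
#.#.....#.#
####....####
#...#...#...#
##..##..##..##
#.#.#.#.#.#.#.#
################
#...............#
##..............##
#.#.............#.#
####............####
#...#...........#...#
##..##..........##..##
#.#.#.#.........#.#.#.#
########........########
#.......#.......#.......#
##......##......##......##

Derivation:
r0=0: #
r1=1: ##
r2=10: #.#
r3=11: ####
r4=100: #...#
r5=101: ##..##
r6=110: #.#.#.#
r7=111: ########
r8=1000: #.......#
r9=1001: ##......##
r10=1010: #.#.....#.#
r11=1011: ####....####
r12=1100: #...#...#...#
r13=1101: ##..##..##..##
r14=1110: #.#.#.#.#.#.#.#
r15=1111: ################
r16=10000: #...............#
r17=10001: ##..............##
r18=10010: #.#.............#.#
r19=10011: ####............####
r20=10100: #...#...........#...#
r21=10101: ##..##..........##..##
r22=10110: #.#.#.#.........#.#.#.#
r23=10111: ########........########
r24=11000: #.......#.......#.......#
r25=11001: ##......##......##......##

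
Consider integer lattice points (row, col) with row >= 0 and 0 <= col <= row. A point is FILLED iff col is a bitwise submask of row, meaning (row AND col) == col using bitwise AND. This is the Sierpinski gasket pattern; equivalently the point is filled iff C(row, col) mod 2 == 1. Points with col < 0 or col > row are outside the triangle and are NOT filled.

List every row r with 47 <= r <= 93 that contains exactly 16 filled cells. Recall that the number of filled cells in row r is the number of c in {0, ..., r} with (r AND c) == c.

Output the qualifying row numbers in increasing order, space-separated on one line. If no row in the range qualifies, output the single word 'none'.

Row r has 2^popcount(r) filled cells, so we need popcount(r) = log2(16) = 4.
Scan r = 47..93 and keep those with exactly 4 one-bits:
r=47=101111 popcount=5 -> skip
r=48=110000 popcount=2 -> skip
r=49=110001 popcount=3 -> skip
r=50=110010 popcount=3 -> skip
r=51=110011 popcount=4 -> KEEP
r=52=110100 popcount=3 -> skip
r=53=110101 popcount=4 -> KEEP
r=54=110110 popcount=4 -> KEEP
r=55=110111 popcount=5 -> skip
r=56=111000 popcount=3 -> skip
r=57=111001 popcount=4 -> KEEP
r=58=111010 popcount=4 -> KEEP
r=59=111011 popcount=5 -> skip
r=60=111100 popcount=4 -> KEEP
r=61=111101 popcount=5 -> skip
r=62=111110 popcount=5 -> skip
r=63=111111 popcount=6 -> skip
r=64=1000000 popcount=1 -> skip
r=65=1000001 popcount=2 -> skip
r=66=1000010 popcount=2 -> skip
r=67=1000011 popcount=3 -> skip
r=68=1000100 popcount=2 -> skip
r=69=1000101 popcount=3 -> skip
r=70=1000110 popcount=3 -> skip
r=71=1000111 popcount=4 -> KEEP
r=72=1001000 popcount=2 -> skip
r=73=1001001 popcount=3 -> skip
r=74=1001010 popcount=3 -> skip
r=75=1001011 popcount=4 -> KEEP
r=76=1001100 popcount=3 -> skip
r=77=1001101 popcount=4 -> KEEP
r=78=1001110 popcount=4 -> KEEP
r=79=1001111 popcount=5 -> skip
r=80=1010000 popcount=2 -> skip
r=81=1010001 popcount=3 -> skip
r=82=1010010 popcount=3 -> skip
r=83=1010011 popcount=4 -> KEEP
r=84=1010100 popcount=3 -> skip
r=85=1010101 popcount=4 -> KEEP
r=86=1010110 popcount=4 -> KEEP
r=87=1010111 popcount=5 -> skip
r=88=1011000 popcount=3 -> skip
r=89=1011001 popcount=4 -> KEEP
r=90=1011010 popcount=4 -> KEEP
r=91=1011011 popcount=5 -> skip
r=92=1011100 popcount=4 -> KEEP
r=93=1011101 popcount=5 -> skip
Kept rows: 51 53 54 57 58 60 71 75 77 78 83 85 86 89 90 92

Answer: 51 53 54 57 58 60 71 75 77 78 83 85 86 89 90 92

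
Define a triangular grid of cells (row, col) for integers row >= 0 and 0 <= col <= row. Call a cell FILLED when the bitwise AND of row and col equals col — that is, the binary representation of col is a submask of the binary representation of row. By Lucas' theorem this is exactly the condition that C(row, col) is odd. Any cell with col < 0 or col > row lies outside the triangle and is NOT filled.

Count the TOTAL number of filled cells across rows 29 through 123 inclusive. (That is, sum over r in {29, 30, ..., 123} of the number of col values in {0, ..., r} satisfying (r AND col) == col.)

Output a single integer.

Answer: 1720

Derivation:
r29=11101 pc4: +16 =16
r30=11110 pc4: +16 =32
r31=11111 pc5: +32 =64
r32=100000 pc1: +2 =66
r33=100001 pc2: +4 =70
r34=100010 pc2: +4 =74
r35=100011 pc3: +8 =82
r36=100100 pc2: +4 =86
r37=100101 pc3: +8 =94
r38=100110 pc3: +8 =102
r39=100111 pc4: +16 =118
r40=101000 pc2: +4 =122
r41=101001 pc3: +8 =130
r42=101010 pc3: +8 =138
r43=101011 pc4: +16 =154
r44=101100 pc3: +8 =162
r45=101101 pc4: +16 =178
r46=101110 pc4: +16 =194
r47=101111 pc5: +32 =226
r48=110000 pc2: +4 =230
r49=110001 pc3: +8 =238
r50=110010 pc3: +8 =246
r51=110011 pc4: +16 =262
r52=110100 pc3: +8 =270
r53=110101 pc4: +16 =286
r54=110110 pc4: +16 =302
r55=110111 pc5: +32 =334
r56=111000 pc3: +8 =342
r57=111001 pc4: +16 =358
r58=111010 pc4: +16 =374
r59=111011 pc5: +32 =406
r60=111100 pc4: +16 =422
r61=111101 pc5: +32 =454
r62=111110 pc5: +32 =486
r63=111111 pc6: +64 =550
r64=1000000 pc1: +2 =552
r65=1000001 pc2: +4 =556
r66=1000010 pc2: +4 =560
r67=1000011 pc3: +8 =568
r68=1000100 pc2: +4 =572
r69=1000101 pc3: +8 =580
r70=1000110 pc3: +8 =588
r71=1000111 pc4: +16 =604
r72=1001000 pc2: +4 =608
r73=1001001 pc3: +8 =616
r74=1001010 pc3: +8 =624
r75=1001011 pc4: +16 =640
r76=1001100 pc3: +8 =648
r77=1001101 pc4: +16 =664
r78=1001110 pc4: +16 =680
r79=1001111 pc5: +32 =712
r80=1010000 pc2: +4 =716
r81=1010001 pc3: +8 =724
r82=1010010 pc3: +8 =732
r83=1010011 pc4: +16 =748
r84=1010100 pc3: +8 =756
r85=1010101 pc4: +16 =772
r86=1010110 pc4: +16 =788
r87=1010111 pc5: +32 =820
r88=1011000 pc3: +8 =828
r89=1011001 pc4: +16 =844
r90=1011010 pc4: +16 =860
r91=1011011 pc5: +32 =892
r92=1011100 pc4: +16 =908
r93=1011101 pc5: +32 =940
r94=1011110 pc5: +32 =972
r95=1011111 pc6: +64 =1036
r96=1100000 pc2: +4 =1040
r97=1100001 pc3: +8 =1048
r98=1100010 pc3: +8 =1056
r99=1100011 pc4: +16 =1072
r100=1100100 pc3: +8 =1080
r101=1100101 pc4: +16 =1096
r102=1100110 pc4: +16 =1112
r103=1100111 pc5: +32 =1144
r104=1101000 pc3: +8 =1152
r105=1101001 pc4: +16 =1168
r106=1101010 pc4: +16 =1184
r107=1101011 pc5: +32 =1216
r108=1101100 pc4: +16 =1232
r109=1101101 pc5: +32 =1264
r110=1101110 pc5: +32 =1296
r111=1101111 pc6: +64 =1360
r112=1110000 pc3: +8 =1368
r113=1110001 pc4: +16 =1384
r114=1110010 pc4: +16 =1400
r115=1110011 pc5: +32 =1432
r116=1110100 pc4: +16 =1448
r117=1110101 pc5: +32 =1480
r118=1110110 pc5: +32 =1512
r119=1110111 pc6: +64 =1576
r120=1111000 pc4: +16 =1592
r121=1111001 pc5: +32 =1624
r122=1111010 pc5: +32 =1656
r123=1111011 pc6: +64 =1720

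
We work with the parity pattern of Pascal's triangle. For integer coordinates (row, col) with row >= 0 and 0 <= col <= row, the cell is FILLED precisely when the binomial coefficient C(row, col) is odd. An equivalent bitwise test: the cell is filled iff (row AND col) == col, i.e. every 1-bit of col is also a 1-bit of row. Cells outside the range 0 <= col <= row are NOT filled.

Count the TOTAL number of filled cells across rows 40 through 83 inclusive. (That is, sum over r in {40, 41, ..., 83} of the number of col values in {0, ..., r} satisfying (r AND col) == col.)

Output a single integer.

Answer: 630

Derivation:
r40=101000 pc2: +4 =4
r41=101001 pc3: +8 =12
r42=101010 pc3: +8 =20
r43=101011 pc4: +16 =36
r44=101100 pc3: +8 =44
r45=101101 pc4: +16 =60
r46=101110 pc4: +16 =76
r47=101111 pc5: +32 =108
r48=110000 pc2: +4 =112
r49=110001 pc3: +8 =120
r50=110010 pc3: +8 =128
r51=110011 pc4: +16 =144
r52=110100 pc3: +8 =152
r53=110101 pc4: +16 =168
r54=110110 pc4: +16 =184
r55=110111 pc5: +32 =216
r56=111000 pc3: +8 =224
r57=111001 pc4: +16 =240
r58=111010 pc4: +16 =256
r59=111011 pc5: +32 =288
r60=111100 pc4: +16 =304
r61=111101 pc5: +32 =336
r62=111110 pc5: +32 =368
r63=111111 pc6: +64 =432
r64=1000000 pc1: +2 =434
r65=1000001 pc2: +4 =438
r66=1000010 pc2: +4 =442
r67=1000011 pc3: +8 =450
r68=1000100 pc2: +4 =454
r69=1000101 pc3: +8 =462
r70=1000110 pc3: +8 =470
r71=1000111 pc4: +16 =486
r72=1001000 pc2: +4 =490
r73=1001001 pc3: +8 =498
r74=1001010 pc3: +8 =506
r75=1001011 pc4: +16 =522
r76=1001100 pc3: +8 =530
r77=1001101 pc4: +16 =546
r78=1001110 pc4: +16 =562
r79=1001111 pc5: +32 =594
r80=1010000 pc2: +4 =598
r81=1010001 pc3: +8 =606
r82=1010010 pc3: +8 =614
r83=1010011 pc4: +16 =630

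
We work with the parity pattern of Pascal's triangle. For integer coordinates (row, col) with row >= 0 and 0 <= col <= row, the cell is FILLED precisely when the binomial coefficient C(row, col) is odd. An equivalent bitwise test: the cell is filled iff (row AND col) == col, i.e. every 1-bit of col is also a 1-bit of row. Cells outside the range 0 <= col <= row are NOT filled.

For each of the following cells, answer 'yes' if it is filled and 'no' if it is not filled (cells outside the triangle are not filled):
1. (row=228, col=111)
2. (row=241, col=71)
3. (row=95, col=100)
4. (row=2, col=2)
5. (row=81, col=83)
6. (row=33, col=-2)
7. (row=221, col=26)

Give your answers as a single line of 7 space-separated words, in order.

(228,111): row=0b11100100, col=0b1101111, row AND col = 0b1100100 = 100; 100 != 111 -> empty
(241,71): row=0b11110001, col=0b1000111, row AND col = 0b1000001 = 65; 65 != 71 -> empty
(95,100): col outside [0, 95] -> not filled
(2,2): row=0b10, col=0b10, row AND col = 0b10 = 2; 2 == 2 -> filled
(81,83): col outside [0, 81] -> not filled
(33,-2): col outside [0, 33] -> not filled
(221,26): row=0b11011101, col=0b11010, row AND col = 0b11000 = 24; 24 != 26 -> empty

Answer: no no no yes no no no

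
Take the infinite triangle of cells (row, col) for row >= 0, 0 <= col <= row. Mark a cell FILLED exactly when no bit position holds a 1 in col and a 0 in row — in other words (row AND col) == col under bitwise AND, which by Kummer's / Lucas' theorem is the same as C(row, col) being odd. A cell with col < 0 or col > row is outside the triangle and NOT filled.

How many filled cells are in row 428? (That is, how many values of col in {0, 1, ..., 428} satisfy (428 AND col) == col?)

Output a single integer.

Answer: 32

Derivation:
428 in binary = 110101100
popcount(428) = number of 1-bits in 110101100 = 5
A col c satisfies (428 AND c) == c iff every set bit of c is also set in 428; each of the 5 set bits of 428 can independently be on or off in c.
count = 2^5 = 32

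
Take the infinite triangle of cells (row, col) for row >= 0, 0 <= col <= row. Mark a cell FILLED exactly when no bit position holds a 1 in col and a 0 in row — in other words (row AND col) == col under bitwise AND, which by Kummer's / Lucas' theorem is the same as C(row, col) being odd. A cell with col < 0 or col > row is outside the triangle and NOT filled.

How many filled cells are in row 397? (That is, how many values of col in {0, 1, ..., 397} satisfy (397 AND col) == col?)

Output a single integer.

397 in binary = 110001101
popcount(397) = number of 1-bits in 110001101 = 5
A col c satisfies (397 AND c) == c iff every set bit of c is also set in 397; each of the 5 set bits of 397 can independently be on or off in c.
count = 2^5 = 32

Answer: 32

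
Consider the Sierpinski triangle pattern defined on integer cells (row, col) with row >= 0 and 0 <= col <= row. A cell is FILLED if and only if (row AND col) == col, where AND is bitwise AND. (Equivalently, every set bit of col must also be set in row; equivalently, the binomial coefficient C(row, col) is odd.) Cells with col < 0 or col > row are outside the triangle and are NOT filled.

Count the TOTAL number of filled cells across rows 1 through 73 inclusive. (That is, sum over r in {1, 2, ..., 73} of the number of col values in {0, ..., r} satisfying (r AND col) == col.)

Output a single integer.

Answer: 794

Derivation:
r1=1 pc1: +2 =2
r2=10 pc1: +2 =4
r3=11 pc2: +4 =8
r4=100 pc1: +2 =10
r5=101 pc2: +4 =14
r6=110 pc2: +4 =18
r7=111 pc3: +8 =26
r8=1000 pc1: +2 =28
r9=1001 pc2: +4 =32
r10=1010 pc2: +4 =36
r11=1011 pc3: +8 =44
r12=1100 pc2: +4 =48
r13=1101 pc3: +8 =56
r14=1110 pc3: +8 =64
r15=1111 pc4: +16 =80
r16=10000 pc1: +2 =82
r17=10001 pc2: +4 =86
r18=10010 pc2: +4 =90
r19=10011 pc3: +8 =98
r20=10100 pc2: +4 =102
r21=10101 pc3: +8 =110
r22=10110 pc3: +8 =118
r23=10111 pc4: +16 =134
r24=11000 pc2: +4 =138
r25=11001 pc3: +8 =146
r26=11010 pc3: +8 =154
r27=11011 pc4: +16 =170
r28=11100 pc3: +8 =178
r29=11101 pc4: +16 =194
r30=11110 pc4: +16 =210
r31=11111 pc5: +32 =242
r32=100000 pc1: +2 =244
r33=100001 pc2: +4 =248
r34=100010 pc2: +4 =252
r35=100011 pc3: +8 =260
r36=100100 pc2: +4 =264
r37=100101 pc3: +8 =272
r38=100110 pc3: +8 =280
r39=100111 pc4: +16 =296
r40=101000 pc2: +4 =300
r41=101001 pc3: +8 =308
r42=101010 pc3: +8 =316
r43=101011 pc4: +16 =332
r44=101100 pc3: +8 =340
r45=101101 pc4: +16 =356
r46=101110 pc4: +16 =372
r47=101111 pc5: +32 =404
r48=110000 pc2: +4 =408
r49=110001 pc3: +8 =416
r50=110010 pc3: +8 =424
r51=110011 pc4: +16 =440
r52=110100 pc3: +8 =448
r53=110101 pc4: +16 =464
r54=110110 pc4: +16 =480
r55=110111 pc5: +32 =512
r56=111000 pc3: +8 =520
r57=111001 pc4: +16 =536
r58=111010 pc4: +16 =552
r59=111011 pc5: +32 =584
r60=111100 pc4: +16 =600
r61=111101 pc5: +32 =632
r62=111110 pc5: +32 =664
r63=111111 pc6: +64 =728
r64=1000000 pc1: +2 =730
r65=1000001 pc2: +4 =734
r66=1000010 pc2: +4 =738
r67=1000011 pc3: +8 =746
r68=1000100 pc2: +4 =750
r69=1000101 pc3: +8 =758
r70=1000110 pc3: +8 =766
r71=1000111 pc4: +16 =782
r72=1001000 pc2: +4 =786
r73=1001001 pc3: +8 =794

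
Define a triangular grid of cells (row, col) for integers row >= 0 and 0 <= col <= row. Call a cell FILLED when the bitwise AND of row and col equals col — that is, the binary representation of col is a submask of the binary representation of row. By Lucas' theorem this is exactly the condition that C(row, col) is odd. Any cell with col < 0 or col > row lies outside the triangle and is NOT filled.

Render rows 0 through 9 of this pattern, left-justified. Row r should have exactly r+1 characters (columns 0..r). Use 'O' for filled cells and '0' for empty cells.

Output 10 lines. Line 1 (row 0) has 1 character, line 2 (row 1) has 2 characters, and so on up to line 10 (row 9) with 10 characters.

r0=0: O
r1=1: OO
r2=10: O0O
r3=11: OOOO
r4=100: O000O
r5=101: OO00OO
r6=110: O0O0O0O
r7=111: OOOOOOOO
r8=1000: O0000000O
r9=1001: OO000000OO

Answer: O
OO
O0O
OOOO
O000O
OO00OO
O0O0O0O
OOOOOOOO
O0000000O
OO000000OO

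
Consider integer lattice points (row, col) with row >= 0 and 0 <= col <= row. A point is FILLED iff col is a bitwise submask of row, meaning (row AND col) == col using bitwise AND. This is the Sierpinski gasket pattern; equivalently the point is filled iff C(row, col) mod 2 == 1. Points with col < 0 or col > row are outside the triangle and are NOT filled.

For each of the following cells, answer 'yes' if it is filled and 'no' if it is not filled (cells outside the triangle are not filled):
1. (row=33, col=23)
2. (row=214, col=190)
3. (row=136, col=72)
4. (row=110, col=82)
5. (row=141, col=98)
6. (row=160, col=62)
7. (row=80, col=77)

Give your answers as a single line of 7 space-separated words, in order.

(33,23): row=0b100001, col=0b10111, row AND col = 0b1 = 1; 1 != 23 -> empty
(214,190): row=0b11010110, col=0b10111110, row AND col = 0b10010110 = 150; 150 != 190 -> empty
(136,72): row=0b10001000, col=0b1001000, row AND col = 0b1000 = 8; 8 != 72 -> empty
(110,82): row=0b1101110, col=0b1010010, row AND col = 0b1000010 = 66; 66 != 82 -> empty
(141,98): row=0b10001101, col=0b1100010, row AND col = 0b0 = 0; 0 != 98 -> empty
(160,62): row=0b10100000, col=0b111110, row AND col = 0b100000 = 32; 32 != 62 -> empty
(80,77): row=0b1010000, col=0b1001101, row AND col = 0b1000000 = 64; 64 != 77 -> empty

Answer: no no no no no no no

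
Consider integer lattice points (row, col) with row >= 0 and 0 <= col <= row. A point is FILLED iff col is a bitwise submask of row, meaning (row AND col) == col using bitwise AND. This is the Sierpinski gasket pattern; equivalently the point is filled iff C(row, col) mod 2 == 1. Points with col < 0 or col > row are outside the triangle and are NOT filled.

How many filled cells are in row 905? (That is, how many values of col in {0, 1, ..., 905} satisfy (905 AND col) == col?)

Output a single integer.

Answer: 32

Derivation:
905 in binary = 1110001001
popcount(905) = number of 1-bits in 1110001001 = 5
A col c satisfies (905 AND c) == c iff every set bit of c is also set in 905; each of the 5 set bits of 905 can independently be on or off in c.
count = 2^5 = 32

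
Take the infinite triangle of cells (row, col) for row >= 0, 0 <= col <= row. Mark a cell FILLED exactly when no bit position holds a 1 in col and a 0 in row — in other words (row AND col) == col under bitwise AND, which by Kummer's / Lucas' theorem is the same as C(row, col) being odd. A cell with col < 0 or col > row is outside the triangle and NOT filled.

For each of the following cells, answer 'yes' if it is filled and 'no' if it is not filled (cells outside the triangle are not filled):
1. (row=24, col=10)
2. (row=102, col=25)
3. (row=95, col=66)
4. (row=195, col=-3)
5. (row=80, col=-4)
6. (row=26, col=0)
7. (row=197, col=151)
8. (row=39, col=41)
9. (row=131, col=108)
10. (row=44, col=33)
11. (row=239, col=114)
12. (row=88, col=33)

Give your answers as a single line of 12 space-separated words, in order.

(24,10): row=0b11000, col=0b1010, row AND col = 0b1000 = 8; 8 != 10 -> empty
(102,25): row=0b1100110, col=0b11001, row AND col = 0b0 = 0; 0 != 25 -> empty
(95,66): row=0b1011111, col=0b1000010, row AND col = 0b1000010 = 66; 66 == 66 -> filled
(195,-3): col outside [0, 195] -> not filled
(80,-4): col outside [0, 80] -> not filled
(26,0): row=0b11010, col=0b0, row AND col = 0b0 = 0; 0 == 0 -> filled
(197,151): row=0b11000101, col=0b10010111, row AND col = 0b10000101 = 133; 133 != 151 -> empty
(39,41): col outside [0, 39] -> not filled
(131,108): row=0b10000011, col=0b1101100, row AND col = 0b0 = 0; 0 != 108 -> empty
(44,33): row=0b101100, col=0b100001, row AND col = 0b100000 = 32; 32 != 33 -> empty
(239,114): row=0b11101111, col=0b1110010, row AND col = 0b1100010 = 98; 98 != 114 -> empty
(88,33): row=0b1011000, col=0b100001, row AND col = 0b0 = 0; 0 != 33 -> empty

Answer: no no yes no no yes no no no no no no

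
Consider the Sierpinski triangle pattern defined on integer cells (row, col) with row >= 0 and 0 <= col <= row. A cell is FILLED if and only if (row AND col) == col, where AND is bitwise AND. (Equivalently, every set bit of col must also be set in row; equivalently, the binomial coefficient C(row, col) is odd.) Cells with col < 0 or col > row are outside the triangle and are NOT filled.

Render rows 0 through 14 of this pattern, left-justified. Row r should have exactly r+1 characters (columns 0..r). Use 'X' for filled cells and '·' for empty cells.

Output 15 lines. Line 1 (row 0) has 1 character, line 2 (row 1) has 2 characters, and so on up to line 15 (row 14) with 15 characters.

r0=0: X
r1=1: XX
r2=10: X·X
r3=11: XXXX
r4=100: X···X
r5=101: XX··XX
r6=110: X·X·X·X
r7=111: XXXXXXXX
r8=1000: X·······X
r9=1001: XX······XX
r10=1010: X·X·····X·X
r11=1011: XXXX····XXXX
r12=1100: X···X···X···X
r13=1101: XX··XX··XX··XX
r14=1110: X·X·X·X·X·X·X·X

Answer: X
XX
X·X
XXXX
X···X
XX··XX
X·X·X·X
XXXXXXXX
X·······X
XX······XX
X·X·····X·X
XXXX····XXXX
X···X···X···X
XX··XX··XX··XX
X·X·X·X·X·X·X·X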